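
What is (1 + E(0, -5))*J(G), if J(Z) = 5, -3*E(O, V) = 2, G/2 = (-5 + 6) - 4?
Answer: 5/3 ≈ 1.6667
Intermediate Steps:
G = -6 (G = 2*((-5 + 6) - 4) = 2*(1 - 4) = 2*(-3) = -6)
E(O, V) = -⅔ (E(O, V) = -⅓*2 = -⅔)
(1 + E(0, -5))*J(G) = (1 - ⅔)*5 = (⅓)*5 = 5/3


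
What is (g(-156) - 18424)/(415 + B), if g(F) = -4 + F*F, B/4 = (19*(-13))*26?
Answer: -5908/25273 ≈ -0.23377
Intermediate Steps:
B = -25688 (B = 4*((19*(-13))*26) = 4*(-247*26) = 4*(-6422) = -25688)
g(F) = -4 + F²
(g(-156) - 18424)/(415 + B) = ((-4 + (-156)²) - 18424)/(415 - 25688) = ((-4 + 24336) - 18424)/(-25273) = (24332 - 18424)*(-1/25273) = 5908*(-1/25273) = -5908/25273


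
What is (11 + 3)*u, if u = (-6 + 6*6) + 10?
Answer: 560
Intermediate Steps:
u = 40 (u = (-6 + 36) + 10 = 30 + 10 = 40)
(11 + 3)*u = (11 + 3)*40 = 14*40 = 560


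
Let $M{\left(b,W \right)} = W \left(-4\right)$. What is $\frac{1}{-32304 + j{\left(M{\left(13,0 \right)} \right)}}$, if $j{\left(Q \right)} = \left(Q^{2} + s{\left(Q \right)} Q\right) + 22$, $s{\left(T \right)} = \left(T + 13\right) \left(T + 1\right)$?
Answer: $- \frac{1}{32282} \approx -3.0977 \cdot 10^{-5}$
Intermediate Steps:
$s{\left(T \right)} = \left(1 + T\right) \left(13 + T\right)$ ($s{\left(T \right)} = \left(13 + T\right) \left(1 + T\right) = \left(1 + T\right) \left(13 + T\right)$)
$M{\left(b,W \right)} = - 4 W$
$j{\left(Q \right)} = 22 + Q^{2} + Q \left(13 + Q^{2} + 14 Q\right)$ ($j{\left(Q \right)} = \left(Q^{2} + \left(13 + Q^{2} + 14 Q\right) Q\right) + 22 = \left(Q^{2} + Q \left(13 + Q^{2} + 14 Q\right)\right) + 22 = 22 + Q^{2} + Q \left(13 + Q^{2} + 14 Q\right)$)
$\frac{1}{-32304 + j{\left(M{\left(13,0 \right)} \right)}} = \frac{1}{-32304 + \left(22 + \left(\left(-4\right) 0\right)^{3} + 13 \left(\left(-4\right) 0\right) + 15 \left(\left(-4\right) 0\right)^{2}\right)} = \frac{1}{-32304 + \left(22 + 0^{3} + 13 \cdot 0 + 15 \cdot 0^{2}\right)} = \frac{1}{-32304 + \left(22 + 0 + 0 + 15 \cdot 0\right)} = \frac{1}{-32304 + \left(22 + 0 + 0 + 0\right)} = \frac{1}{-32304 + 22} = \frac{1}{-32282} = - \frac{1}{32282}$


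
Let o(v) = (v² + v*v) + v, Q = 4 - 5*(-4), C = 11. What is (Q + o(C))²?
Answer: 76729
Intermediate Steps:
Q = 24 (Q = 4 + 20 = 24)
o(v) = v + 2*v² (o(v) = (v² + v²) + v = 2*v² + v = v + 2*v²)
(Q + o(C))² = (24 + 11*(1 + 2*11))² = (24 + 11*(1 + 22))² = (24 + 11*23)² = (24 + 253)² = 277² = 76729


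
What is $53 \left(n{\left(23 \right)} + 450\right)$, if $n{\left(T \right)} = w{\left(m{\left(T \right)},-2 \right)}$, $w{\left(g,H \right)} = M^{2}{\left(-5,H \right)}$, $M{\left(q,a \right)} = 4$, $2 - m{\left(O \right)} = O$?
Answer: $24698$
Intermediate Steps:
$m{\left(O \right)} = 2 - O$
$w{\left(g,H \right)} = 16$ ($w{\left(g,H \right)} = 4^{2} = 16$)
$n{\left(T \right)} = 16$
$53 \left(n{\left(23 \right)} + 450\right) = 53 \left(16 + 450\right) = 53 \cdot 466 = 24698$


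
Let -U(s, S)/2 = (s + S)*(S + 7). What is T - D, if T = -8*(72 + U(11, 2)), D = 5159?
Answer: -3863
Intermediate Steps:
U(s, S) = -2*(7 + S)*(S + s) (U(s, S) = -2*(s + S)*(S + 7) = -2*(S + s)*(7 + S) = -2*(7 + S)*(S + s))
T = 1296 (T = -8*(72 + (-14*2 - 14*11 - 2*2² - 2*2*11)) = -8*(72 + (-28 - 154 - 2*4 - 44)) = -8*(72 + (-28 - 154 - 8 - 44)) = -8*(72 - 234) = -8*(-162) = 1296)
T - D = 1296 - 1*5159 = 1296 - 5159 = -3863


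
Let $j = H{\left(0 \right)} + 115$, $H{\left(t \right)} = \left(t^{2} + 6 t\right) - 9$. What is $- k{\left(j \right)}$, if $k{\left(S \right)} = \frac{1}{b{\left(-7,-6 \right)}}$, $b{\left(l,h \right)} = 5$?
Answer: $- \frac{1}{5} \approx -0.2$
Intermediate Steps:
$H{\left(t \right)} = -9 + t^{2} + 6 t$
$j = 106$ ($j = \left(-9 + 0^{2} + 6 \cdot 0\right) + 115 = \left(-9 + 0 + 0\right) + 115 = -9 + 115 = 106$)
$k{\left(S \right)} = \frac{1}{5}$
$- k{\left(j \right)} = \left(-1\right) \frac{1}{5} = - \frac{1}{5}$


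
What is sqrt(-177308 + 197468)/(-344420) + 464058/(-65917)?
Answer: -16002/2273 - 6*sqrt(35)/86105 ≈ -7.0405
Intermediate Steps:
sqrt(-177308 + 197468)/(-344420) + 464058/(-65917) = sqrt(20160)*(-1/344420) + 464058*(-1/65917) = (24*sqrt(35))*(-1/344420) - 16002/2273 = -6*sqrt(35)/86105 - 16002/2273 = -16002/2273 - 6*sqrt(35)/86105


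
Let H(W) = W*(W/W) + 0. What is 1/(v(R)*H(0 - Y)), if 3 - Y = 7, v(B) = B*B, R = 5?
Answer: 1/100 ≈ 0.010000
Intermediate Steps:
v(B) = B²
Y = -4 (Y = 3 - 1*7 = 3 - 7 = -4)
H(W) = W (H(W) = W*1 + 0 = W + 0 = W)
1/(v(R)*H(0 - Y)) = 1/(5²*(0 - 1*(-4))) = 1/(25*(0 + 4)) = 1/(25*4) = 1/100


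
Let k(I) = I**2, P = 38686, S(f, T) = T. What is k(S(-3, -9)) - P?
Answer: -38605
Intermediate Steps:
k(S(-3, -9)) - P = (-9)**2 - 1*38686 = 81 - 38686 = -38605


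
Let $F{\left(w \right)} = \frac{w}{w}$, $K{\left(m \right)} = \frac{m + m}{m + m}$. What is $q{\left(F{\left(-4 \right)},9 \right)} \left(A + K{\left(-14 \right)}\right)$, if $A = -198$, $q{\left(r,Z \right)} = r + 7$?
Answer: $-1576$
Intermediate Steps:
$K{\left(m \right)} = 1$ ($K{\left(m \right)} = \frac{2 m}{2 m} = 2 m \frac{1}{2 m} = 1$)
$F{\left(w \right)} = 1$
$q{\left(r,Z \right)} = 7 + r$
$q{\left(F{\left(-4 \right)},9 \right)} \left(A + K{\left(-14 \right)}\right) = \left(7 + 1\right) \left(-198 + 1\right) = 8 \left(-197\right) = -1576$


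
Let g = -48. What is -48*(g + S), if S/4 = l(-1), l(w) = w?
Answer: 2496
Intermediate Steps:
S = -4 (S = 4*(-1) = -4)
-48*(g + S) = -48*(-48 - 4) = -48*(-52) = 2496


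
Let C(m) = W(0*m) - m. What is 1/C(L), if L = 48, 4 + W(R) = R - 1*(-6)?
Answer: -1/46 ≈ -0.021739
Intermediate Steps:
W(R) = 2 + R (W(R) = -4 + (R - 1*(-6)) = -4 + (R + 6) = -4 + (6 + R) = 2 + R)
C(m) = 2 - m (C(m) = (2 + 0*m) - m = (2 + 0) - m = 2 - m)
1/C(L) = 1/(2 - 1*48) = 1/(2 - 48) = 1/(-46) = -1/46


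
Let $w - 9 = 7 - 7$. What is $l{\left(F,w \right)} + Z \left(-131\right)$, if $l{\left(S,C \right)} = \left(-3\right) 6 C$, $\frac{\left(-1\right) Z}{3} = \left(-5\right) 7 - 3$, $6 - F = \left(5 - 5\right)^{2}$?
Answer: $-15096$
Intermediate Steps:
$w = 9$ ($w = 9 + \left(7 - 7\right) = 9 + 0 = 9$)
$F = 6$ ($F = 6 - \left(5 - 5\right)^{2} = 6 - 0^{2} = 6 - 0 = 6 + 0 = 6$)
$Z = 114$ ($Z = - 3 \left(\left(-5\right) 7 - 3\right) = - 3 \left(-35 - 3\right) = \left(-3\right) \left(-38\right) = 114$)
$l{\left(S,C \right)} = - 18 C$
$l{\left(F,w \right)} + Z \left(-131\right) = \left(-18\right) 9 + 114 \left(-131\right) = -162 - 14934 = -15096$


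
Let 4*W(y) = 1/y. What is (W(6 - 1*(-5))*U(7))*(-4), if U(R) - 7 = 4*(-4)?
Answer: 9/11 ≈ 0.81818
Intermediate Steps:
W(y) = 1/(4*y)
U(R) = -9 (U(R) = 7 + 4*(-4) = 7 - 16 = -9)
(W(6 - 1*(-5))*U(7))*(-4) = ((1/(4*(6 - 1*(-5))))*(-9))*(-4) = ((1/(4*(6 + 5)))*(-9))*(-4) = (((¼)/11)*(-9))*(-4) = (((¼)*(1/11))*(-9))*(-4) = ((1/44)*(-9))*(-4) = -9/44*(-4) = 9/11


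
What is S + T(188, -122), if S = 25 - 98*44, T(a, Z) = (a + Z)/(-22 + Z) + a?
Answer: -98387/24 ≈ -4099.5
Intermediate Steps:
T(a, Z) = a + (Z + a)/(-22 + Z) (T(a, Z) = (Z + a)/(-22 + Z) + a = a + (Z + a)/(-22 + Z))
S = -4287 (S = 25 - 4312 = -4287)
S + T(188, -122) = -4287 + (-122 - 21*188 - 122*188)/(-22 - 122) = -4287 + (-122 - 3948 - 22936)/(-144) = -4287 - 1/144*(-27006) = -4287 + 4501/24 = -98387/24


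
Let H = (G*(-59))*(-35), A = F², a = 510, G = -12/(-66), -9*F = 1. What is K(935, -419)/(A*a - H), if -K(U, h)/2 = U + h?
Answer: 38313/13705 ≈ 2.7955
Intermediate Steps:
F = -⅑ (F = -⅑*1 = -⅑ ≈ -0.11111)
G = 2/11 (G = -12*(-1/66) = 2/11 ≈ 0.18182)
K(U, h) = -2*U - 2*h (K(U, h) = -2*(U + h) = -2*U - 2*h)
A = 1/81 (A = (-⅑)² = 1/81 ≈ 0.012346)
H = 4130/11 (H = ((2/11)*(-59))*(-35) = -118/11*(-35) = 4130/11 ≈ 375.45)
K(935, -419)/(A*a - H) = (-2*935 - 2*(-419))/((1/81)*510 - 1*4130/11) = (-1870 + 838)/(170/27 - 4130/11) = -1032/(-109640/297) = -1032*(-297/109640) = 38313/13705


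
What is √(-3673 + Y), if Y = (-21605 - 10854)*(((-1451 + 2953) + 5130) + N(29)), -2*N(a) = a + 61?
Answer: I*√213811106 ≈ 14622.0*I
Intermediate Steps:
N(a) = -61/2 - a/2 (N(a) = -(a + 61)/2 = -(61 + a)/2 = -61/2 - a/2)
Y = -213807433 (Y = (-21605 - 10854)*(((-1451 + 2953) + 5130) + (-61/2 - ½*29)) = -32459*((1502 + 5130) + (-61/2 - 29/2)) = -32459*(6632 - 45) = -32459*6587 = -213807433)
√(-3673 + Y) = √(-3673 - 213807433) = √(-213811106) = I*√213811106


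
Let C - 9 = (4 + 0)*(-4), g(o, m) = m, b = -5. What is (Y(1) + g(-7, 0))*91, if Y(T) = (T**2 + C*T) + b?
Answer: -1001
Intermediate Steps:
C = -7 (C = 9 + (4 + 0)*(-4) = 9 + 4*(-4) = 9 - 16 = -7)
Y(T) = -5 + T**2 - 7*T (Y(T) = (T**2 - 7*T) - 5 = -5 + T**2 - 7*T)
(Y(1) + g(-7, 0))*91 = ((-5 + 1**2 - 7*1) + 0)*91 = ((-5 + 1 - 7) + 0)*91 = (-11 + 0)*91 = -11*91 = -1001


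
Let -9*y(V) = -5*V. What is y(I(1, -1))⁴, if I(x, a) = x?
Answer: 625/6561 ≈ 0.095260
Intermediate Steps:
y(V) = 5*V/9 (y(V) = -(-5)*V/9 = 5*V/9)
y(I(1, -1))⁴ = ((5/9)*1)⁴ = (5/9)⁴ = 625/6561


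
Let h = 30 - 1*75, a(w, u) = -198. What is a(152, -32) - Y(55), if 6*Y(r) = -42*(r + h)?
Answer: -128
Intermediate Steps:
h = -45 (h = 30 - 75 = -45)
Y(r) = 315 - 7*r (Y(r) = (-42*(r - 45))/6 = (-42*(-45 + r))/6 = (1890 - 42*r)/6 = 315 - 7*r)
a(152, -32) - Y(55) = -198 - (315 - 7*55) = -198 - (315 - 385) = -198 - 1*(-70) = -198 + 70 = -128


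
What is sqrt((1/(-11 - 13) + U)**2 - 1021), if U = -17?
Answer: I*sqrt(420815)/24 ≈ 27.029*I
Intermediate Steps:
sqrt((1/(-11 - 13) + U)**2 - 1021) = sqrt((1/(-11 - 13) - 17)**2 - 1021) = sqrt((1/(-24) - 17)**2 - 1021) = sqrt((-1/24 - 17)**2 - 1021) = sqrt((-409/24)**2 - 1021) = sqrt(167281/576 - 1021) = sqrt(-420815/576) = I*sqrt(420815)/24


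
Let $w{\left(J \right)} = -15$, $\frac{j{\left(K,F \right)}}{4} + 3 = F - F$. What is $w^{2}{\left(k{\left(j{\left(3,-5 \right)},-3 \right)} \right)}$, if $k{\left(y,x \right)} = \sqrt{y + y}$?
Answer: $225$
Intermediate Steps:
$j{\left(K,F \right)} = -12$ ($j{\left(K,F \right)} = -12 + 4 \left(F - F\right) = -12 + 4 \cdot 0 = -12 + 0 = -12$)
$k{\left(y,x \right)} = \sqrt{2} \sqrt{y}$ ($k{\left(y,x \right)} = \sqrt{2 y} = \sqrt{2} \sqrt{y}$)
$w^{2}{\left(k{\left(j{\left(3,-5 \right)},-3 \right)} \right)} = \left(-15\right)^{2} = 225$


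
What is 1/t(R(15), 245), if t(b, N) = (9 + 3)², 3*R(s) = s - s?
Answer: 1/144 ≈ 0.0069444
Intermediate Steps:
R(s) = 0 (R(s) = (s - s)/3 = (⅓)*0 = 0)
t(b, N) = 144 (t(b, N) = 12² = 144)
1/t(R(15), 245) = 1/144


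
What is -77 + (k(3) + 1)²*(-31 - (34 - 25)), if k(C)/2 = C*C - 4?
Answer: -4917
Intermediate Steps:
k(C) = -8 + 2*C² (k(C) = 2*(C*C - 4) = 2*(C² - 4) = 2*(-4 + C²) = -8 + 2*C²)
-77 + (k(3) + 1)²*(-31 - (34 - 25)) = -77 + ((-8 + 2*3²) + 1)²*(-31 - (34 - 25)) = -77 + ((-8 + 2*9) + 1)²*(-31 - 1*9) = -77 + ((-8 + 18) + 1)²*(-31 - 9) = -77 + (10 + 1)²*(-40) = -77 + 11²*(-40) = -77 + 121*(-40) = -77 - 4840 = -4917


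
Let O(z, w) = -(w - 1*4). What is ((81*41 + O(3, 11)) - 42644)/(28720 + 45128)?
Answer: -6555/12308 ≈ -0.53258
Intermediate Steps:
O(z, w) = 4 - w (O(z, w) = -(w - 4) = -(-4 + w) = 4 - w)
((81*41 + O(3, 11)) - 42644)/(28720 + 45128) = ((81*41 + (4 - 1*11)) - 42644)/(28720 + 45128) = ((3321 + (4 - 11)) - 42644)/73848 = ((3321 - 7) - 42644)*(1/73848) = (3314 - 42644)*(1/73848) = -39330*1/73848 = -6555/12308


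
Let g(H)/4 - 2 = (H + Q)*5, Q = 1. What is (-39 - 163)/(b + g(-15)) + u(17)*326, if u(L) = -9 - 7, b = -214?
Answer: -1267387/243 ≈ -5215.6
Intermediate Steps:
g(H) = 28 + 20*H (g(H) = 8 + 4*((H + 1)*5) = 8 + 4*((1 + H)*5) = 8 + 4*(5 + 5*H) = 8 + (20 + 20*H) = 28 + 20*H)
u(L) = -16
(-39 - 163)/(b + g(-15)) + u(17)*326 = (-39 - 163)/(-214 + (28 + 20*(-15))) - 16*326 = -202/(-214 + (28 - 300)) - 5216 = -202/(-214 - 272) - 5216 = -202/(-486) - 5216 = -202*(-1/486) - 5216 = 101/243 - 5216 = -1267387/243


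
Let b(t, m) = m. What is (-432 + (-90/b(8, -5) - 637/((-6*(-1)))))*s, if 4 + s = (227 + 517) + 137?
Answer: -2737117/6 ≈ -4.5619e+5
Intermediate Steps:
s = 877 (s = -4 + ((227 + 517) + 137) = -4 + (744 + 137) = -4 + 881 = 877)
(-432 + (-90/b(8, -5) - 637/((-6*(-1)))))*s = (-432 + (-90/(-5) - 637/((-6*(-1)))))*877 = (-432 + (-90*(-⅕) - 637/6))*877 = (-432 + (18 - 637*⅙))*877 = (-432 + (18 - 637/6))*877 = (-432 - 529/6)*877 = -3121/6*877 = -2737117/6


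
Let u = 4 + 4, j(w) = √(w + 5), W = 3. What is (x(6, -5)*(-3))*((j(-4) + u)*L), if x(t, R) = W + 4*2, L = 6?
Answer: -1782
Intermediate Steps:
x(t, R) = 11 (x(t, R) = 3 + 4*2 = 3 + 8 = 11)
j(w) = √(5 + w)
u = 8
(x(6, -5)*(-3))*((j(-4) + u)*L) = (11*(-3))*((√(5 - 4) + 8)*6) = -33*(√1 + 8)*6 = -33*(1 + 8)*6 = -297*6 = -33*54 = -1782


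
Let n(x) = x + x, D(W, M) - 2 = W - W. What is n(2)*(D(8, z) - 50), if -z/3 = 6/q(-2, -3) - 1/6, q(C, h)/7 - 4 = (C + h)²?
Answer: -192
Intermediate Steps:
q(C, h) = 28 + 7*(C + h)²
z = 167/406 (z = -3*(6/(28 + 7*(-2 - 3)²) - 1/6) = -3*(6/(28 + 7*(-5)²) - 1*⅙) = -3*(6/(28 + 7*25) - ⅙) = -3*(6/(28 + 175) - ⅙) = -3*(6/203 - ⅙) = -3*(-167/1218) = 167/406 ≈ 0.41133)
D(W, M) = 2 (D(W, M) = 2 + (W - W) = 2 + 0 = 2)
n(x) = 2*x
n(2)*(D(8, z) - 50) = (2*2)*(2 - 50) = 4*(-48) = -192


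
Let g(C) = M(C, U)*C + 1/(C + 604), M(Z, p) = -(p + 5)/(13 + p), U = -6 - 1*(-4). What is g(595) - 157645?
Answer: -189210919/1199 ≈ -1.5781e+5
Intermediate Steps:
U = -2 (U = -6 + 4 = -2)
M(Z, p) = -(5 + p)/(13 + p)
g(C) = 1/(604 + C) - 3*C/11 (g(C) = ((-5 - 1*(-2))/(13 - 2))*C + 1/(C + 604) = ((-5 + 2)/11)*C + 1/(604 + C) = ((1/11)*(-3))*C + 1/(604 + C) = -3*C/11 + 1/(604 + C) = 1/(604 + C) - 3*C/11)
g(595) - 157645 = (11 - 1812*595 - 3*595²)/(11*(604 + 595)) - 157645 = (1/11)*(11 - 1078140 - 3*354025)/1199 - 157645 = (1/11)*(1/1199)*(11 - 1078140 - 1062075) - 157645 = (1/11)*(1/1199)*(-2140204) - 157645 = -194564/1199 - 157645 = -189210919/1199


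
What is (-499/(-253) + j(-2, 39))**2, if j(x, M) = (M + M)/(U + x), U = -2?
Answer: 78659161/256036 ≈ 307.22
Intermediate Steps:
j(x, M) = 2*M/(-2 + x) (j(x, M) = (M + M)/(-2 + x) = (2*M)/(-2 + x) = 2*M/(-2 + x))
(-499/(-253) + j(-2, 39))**2 = (-499/(-253) + 2*39/(-2 - 2))**2 = (-499*(-1/253) + 2*39/(-4))**2 = (499/253 + 2*39*(-1/4))**2 = (499/253 - 39/2)**2 = (-8869/506)**2 = 78659161/256036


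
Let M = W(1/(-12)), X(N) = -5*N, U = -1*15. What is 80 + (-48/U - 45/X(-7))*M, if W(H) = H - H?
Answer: 80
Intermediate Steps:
U = -15
X(N) = -5*N
W(H) = 0
M = 0
80 + (-48/U - 45/X(-7))*M = 80 + (-48/(-15) - 45/((-5*(-7))))*0 = 80 + (-48*(-1/15) - 45/35)*0 = 80 + (16/5 - 45*1/35)*0 = 80 + (16/5 - 9/7)*0 = 80 + (67/35)*0 = 80 + 0 = 80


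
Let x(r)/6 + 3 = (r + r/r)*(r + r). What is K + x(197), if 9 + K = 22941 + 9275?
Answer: 500261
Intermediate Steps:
K = 32207 (K = -9 + (22941 + 9275) = -9 + 32216 = 32207)
x(r) = -18 + 12*r*(1 + r) (x(r) = -18 + 6*((r + r/r)*(r + r)) = -18 + 6*((r + 1)*(2*r)) = -18 + 6*((1 + r)*(2*r)) = -18 + 6*(2*r*(1 + r)) = -18 + 12*r*(1 + r))
K + x(197) = 32207 + (-18 + 12*197 + 12*197²) = 32207 + (-18 + 2364 + 12*38809) = 32207 + (-18 + 2364 + 465708) = 32207 + 468054 = 500261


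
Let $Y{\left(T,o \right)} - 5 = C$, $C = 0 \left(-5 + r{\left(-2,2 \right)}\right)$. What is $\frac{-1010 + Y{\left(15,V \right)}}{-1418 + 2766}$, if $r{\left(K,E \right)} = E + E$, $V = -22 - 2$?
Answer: $- \frac{1005}{1348} \approx -0.74555$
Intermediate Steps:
$V = -24$ ($V = -22 - 2 = -24$)
$r{\left(K,E \right)} = 2 E$
$C = 0$ ($C = 0 \left(-5 + 2 \cdot 2\right) = 0 \left(-5 + 4\right) = 0 \left(-1\right) = 0$)
$Y{\left(T,o \right)} = 5$ ($Y{\left(T,o \right)} = 5 + 0 = 5$)
$\frac{-1010 + Y{\left(15,V \right)}}{-1418 + 2766} = \frac{-1010 + 5}{-1418 + 2766} = - \frac{1005}{1348}$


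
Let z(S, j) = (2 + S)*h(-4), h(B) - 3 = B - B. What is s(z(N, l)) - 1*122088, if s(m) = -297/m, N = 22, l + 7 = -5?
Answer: -976737/8 ≈ -1.2209e+5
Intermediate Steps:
l = -12 (l = -7 - 5 = -12)
h(B) = 3 (h(B) = 3 + (B - B) = 3 + 0 = 3)
z(S, j) = 6 + 3*S (z(S, j) = (2 + S)*3 = 6 + 3*S)
s(z(N, l)) - 1*122088 = -297/(6 + 3*22) - 1*122088 = -297/(6 + 66) - 122088 = -297/72 - 122088 = -297*1/72 - 122088 = -33/8 - 122088 = -976737/8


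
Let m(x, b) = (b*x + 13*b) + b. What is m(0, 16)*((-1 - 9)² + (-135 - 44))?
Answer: -17696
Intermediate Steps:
m(x, b) = 14*b + b*x (m(x, b) = (13*b + b*x) + b = 14*b + b*x)
m(0, 16)*((-1 - 9)² + (-135 - 44)) = (16*(14 + 0))*((-1 - 9)² + (-135 - 44)) = (16*14)*((-10)² - 179) = 224*(100 - 179) = 224*(-79) = -17696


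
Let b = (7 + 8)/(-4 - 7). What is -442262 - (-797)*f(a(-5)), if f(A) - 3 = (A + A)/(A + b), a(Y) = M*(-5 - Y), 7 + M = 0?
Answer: -439871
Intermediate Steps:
M = -7 (M = -7 + 0 = -7)
b = -15/11 (b = 15/(-11) = 15*(-1/11) = -15/11 ≈ -1.3636)
a(Y) = 35 + 7*Y (a(Y) = -7*(-5 - Y) = 35 + 7*Y)
f(A) = 3 + 2*A/(-15/11 + A) (f(A) = 3 + (A + A)/(A - 15/11) = 3 + (2*A)/(-15/11 + A) = 3 + 2*A/(-15/11 + A))
-442262 - (-797)*f(a(-5)) = -442262 - (-797)*5*(-9 + 11*(35 + 7*(-5)))/(-15 + 11*(35 + 7*(-5))) = -442262 - (-797)*5*(-9 + 11*(35 - 35))/(-15 + 11*(35 - 35)) = -442262 - (-797)*5*(-9 + 11*0)/(-15 + 11*0) = -442262 - (-797)*5*(-9 + 0)/(-15 + 0) = -442262 - (-797)*5*(-9)/(-15) = -442262 - (-797)*5*(-1/15)*(-9) = -442262 - (-797)*3 = -442262 - 1*(-2391) = -442262 + 2391 = -439871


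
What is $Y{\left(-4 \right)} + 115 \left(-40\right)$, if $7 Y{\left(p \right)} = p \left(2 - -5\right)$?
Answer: $-4604$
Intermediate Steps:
$Y{\left(p \right)} = p$ ($Y{\left(p \right)} = \frac{p \left(2 - -5\right)}{7} = \frac{p \left(2 + 5\right)}{7} = \frac{p 7}{7} = \frac{7 p}{7} = p$)
$Y{\left(-4 \right)} + 115 \left(-40\right) = -4 + 115 \left(-40\right) = -4 - 4600 = -4604$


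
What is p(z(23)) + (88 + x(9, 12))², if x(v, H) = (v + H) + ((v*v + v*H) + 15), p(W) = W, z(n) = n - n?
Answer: 97969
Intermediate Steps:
z(n) = 0
x(v, H) = 15 + H + v + v² + H*v (x(v, H) = (H + v) + ((v² + H*v) + 15) = (H + v) + (15 + v² + H*v) = 15 + H + v + v² + H*v)
p(z(23)) + (88 + x(9, 12))² = 0 + (88 + (15 + 12 + 9 + 9² + 12*9))² = 0 + (88 + (15 + 12 + 9 + 81 + 108))² = 0 + (88 + 225)² = 0 + 313² = 0 + 97969 = 97969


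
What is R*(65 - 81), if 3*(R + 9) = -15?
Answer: 224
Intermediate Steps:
R = -14 (R = -9 + (⅓)*(-15) = -9 - 5 = -14)
R*(65 - 81) = -14*(65 - 81) = -14*(-16) = 224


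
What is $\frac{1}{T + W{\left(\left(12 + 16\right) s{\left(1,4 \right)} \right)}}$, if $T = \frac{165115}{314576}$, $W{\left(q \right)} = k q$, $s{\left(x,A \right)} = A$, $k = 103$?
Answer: $\frac{314576}{3629113851} \approx 8.6681 \cdot 10^{-5}$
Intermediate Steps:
$W{\left(q \right)} = 103 q$
$T = \frac{165115}{314576}$ ($T = 165115 \cdot \frac{1}{314576} = \frac{165115}{314576} \approx 0.52488$)
$\frac{1}{T + W{\left(\left(12 + 16\right) s{\left(1,4 \right)} \right)}} = \frac{1}{\frac{165115}{314576} + 103 \left(12 + 16\right) 4} = \frac{1}{\frac{165115}{314576} + 103 \cdot 28 \cdot 4} = \frac{1}{\frac{165115}{314576} + 103 \cdot 112} = \frac{1}{\frac{165115}{314576} + 11536} = \frac{1}{\frac{3629113851}{314576}} = \frac{314576}{3629113851}$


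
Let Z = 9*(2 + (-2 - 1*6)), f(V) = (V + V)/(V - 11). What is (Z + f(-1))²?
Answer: 104329/36 ≈ 2898.0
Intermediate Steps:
f(V) = 2*V/(-11 + V) (f(V) = (2*V)/(-11 + V) = 2*V/(-11 + V))
Z = -54 (Z = 9*(2 + (-2 - 6)) = 9*(2 - 8) = 9*(-6) = -54)
(Z + f(-1))² = (-54 + 2*(-1)/(-11 - 1))² = (-54 + 2*(-1)/(-12))² = (-54 + 2*(-1)*(-1/12))² = (-54 + ⅙)² = (-323/6)² = 104329/36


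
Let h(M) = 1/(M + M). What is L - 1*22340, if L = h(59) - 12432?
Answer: -4103095/118 ≈ -34772.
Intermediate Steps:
h(M) = 1/(2*M)
L = -1466975/118 (L = (1/2)/59 - 12432 = (1/2)*(1/59) - 12432 = 1/118 - 12432 = -1466975/118 ≈ -12432.)
L - 1*22340 = -1466975/118 - 1*22340 = -1466975/118 - 22340 = -4103095/118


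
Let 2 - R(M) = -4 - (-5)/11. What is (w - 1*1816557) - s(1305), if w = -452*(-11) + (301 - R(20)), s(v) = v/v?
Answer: -19924196/11 ≈ -1.8113e+6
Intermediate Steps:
R(M) = 61/11 (R(M) = 2 - (-4 - (-5)/11) = 2 - (-4 - 1*(-5/11)) = 2 - (-4 + 5/11) = 2 - 1*(-39/11) = 2 + 39/11 = 61/11)
s(v) = 1
w = 57942/11 (w = -452*(-11) + (301 - 1*61/11) = 4972 + (301 - 61/11) = 4972 + 3250/11 = 57942/11 ≈ 5267.5)
(w - 1*1816557) - s(1305) = (57942/11 - 1*1816557) - 1*1 = (57942/11 - 1816557) - 1 = -19924185/11 - 1 = -19924196/11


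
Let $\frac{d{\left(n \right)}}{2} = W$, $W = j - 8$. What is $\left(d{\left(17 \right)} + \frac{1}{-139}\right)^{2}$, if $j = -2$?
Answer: $\frac{7733961}{19321} \approx 400.29$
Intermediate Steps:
$W = -10$ ($W = -2 - 8 = -10$)
$d{\left(n \right)} = -20$ ($d{\left(n \right)} = 2 \left(-10\right) = -20$)
$\left(d{\left(17 \right)} + \frac{1}{-139}\right)^{2} = \left(-20 + \frac{1}{-139}\right)^{2} = \left(-20 - \frac{1}{139}\right)^{2} = \left(- \frac{2781}{139}\right)^{2} = \frac{7733961}{19321}$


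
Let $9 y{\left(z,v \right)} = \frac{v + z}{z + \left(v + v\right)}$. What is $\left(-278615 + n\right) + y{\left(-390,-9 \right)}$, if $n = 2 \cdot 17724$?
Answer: $- \frac{297636275}{1224} \approx -2.4317 \cdot 10^{5}$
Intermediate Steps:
$n = 35448$
$y{\left(z,v \right)} = \frac{v + z}{9 \left(z + 2 v\right)}$ ($y{\left(z,v \right)} = \frac{\left(v + z\right) \frac{1}{z + \left(v + v\right)}}{9} = \frac{\left(v + z\right) \frac{1}{z + 2 v}}{9} = \frac{\frac{1}{z + 2 v} \left(v + z\right)}{9} = \frac{v + z}{9 \left(z + 2 v\right)}$)
$\left(-278615 + n\right) + y{\left(-390,-9 \right)} = \left(-278615 + 35448\right) + \frac{-9 - 390}{9 \left(-390 + 2 \left(-9\right)\right)} = -243167 + \frac{1}{9} \frac{1}{-390 - 18} \left(-399\right) = -243167 + \frac{1}{9} \frac{1}{-408} \left(-399\right) = -243167 + \frac{1}{9} \left(- \frac{1}{408}\right) \left(-399\right) = -243167 + \frac{133}{1224} = - \frac{297636275}{1224}$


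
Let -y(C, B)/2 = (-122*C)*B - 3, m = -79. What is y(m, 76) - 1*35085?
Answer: -1500055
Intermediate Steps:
y(C, B) = 6 + 244*B*C (y(C, B) = -2*((-122*C)*B - 3) = -2*(-122*B*C - 3) = -2*(-3 - 122*B*C) = 6 + 244*B*C)
y(m, 76) - 1*35085 = (6 + 244*76*(-79)) - 1*35085 = (6 - 1464976) - 35085 = -1464970 - 35085 = -1500055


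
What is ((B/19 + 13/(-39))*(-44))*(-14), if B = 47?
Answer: 75152/57 ≈ 1318.5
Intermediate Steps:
((B/19 + 13/(-39))*(-44))*(-14) = ((47/19 + 13/(-39))*(-44))*(-14) = ((47*(1/19) + 13*(-1/39))*(-44))*(-14) = ((47/19 - ⅓)*(-44))*(-14) = ((122/57)*(-44))*(-14) = -5368/57*(-14) = 75152/57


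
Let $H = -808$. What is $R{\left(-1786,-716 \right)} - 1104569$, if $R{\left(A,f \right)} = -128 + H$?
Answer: $-1105505$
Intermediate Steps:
$R{\left(A,f \right)} = -936$ ($R{\left(A,f \right)} = -128 - 808 = -936$)
$R{\left(-1786,-716 \right)} - 1104569 = -936 - 1104569 = -1105505$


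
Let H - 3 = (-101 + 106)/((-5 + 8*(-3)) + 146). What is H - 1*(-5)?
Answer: 941/117 ≈ 8.0427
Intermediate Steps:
H = 356/117 (H = 3 + (-101 + 106)/((-5 + 8*(-3)) + 146) = 3 + 5/((-5 - 24) + 146) = 3 + 5/(-29 + 146) = 3 + 5/117 = 356/117 ≈ 3.0427)
H - 1*(-5) = 356/117 - 1*(-5) = 356/117 + 5 = 941/117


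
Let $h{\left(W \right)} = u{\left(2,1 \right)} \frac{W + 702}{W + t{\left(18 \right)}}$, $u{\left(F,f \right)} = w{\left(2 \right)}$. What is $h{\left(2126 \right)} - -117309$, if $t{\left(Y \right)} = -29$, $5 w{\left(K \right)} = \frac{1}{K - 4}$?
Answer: $\frac{1229983451}{10485} \approx 1.1731 \cdot 10^{5}$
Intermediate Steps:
$w{\left(K \right)} = \frac{1}{5 \left(-4 + K\right)}$ ($w{\left(K \right)} = \frac{1}{5 \left(K - 4\right)} = \frac{1}{5 \left(-4 + K\right)}$)
$u{\left(F,f \right)} = - \frac{1}{10}$ ($u{\left(F,f \right)} = \frac{1}{5 \left(-4 + 2\right)} = \frac{1}{5 \left(-2\right)} = \frac{1}{5} \left(- \frac{1}{2}\right) = - \frac{1}{10}$)
$h{\left(W \right)} = - \frac{702 + W}{10 \left(-29 + W\right)}$ ($h{\left(W \right)} = - \frac{\left(W + 702\right) \frac{1}{W - 29}}{10} = - \frac{\left(702 + W\right) \frac{1}{-29 + W}}{10} = - \frac{\frac{1}{-29 + W} \left(702 + W\right)}{10} = - \frac{702 + W}{10 \left(-29 + W\right)}$)
$h{\left(2126 \right)} - -117309 = \frac{-702 - 2126}{10 \left(-29 + 2126\right)} - -117309 = \frac{-702 - 2126}{10 \cdot 2097} + 117309 = \frac{1}{10} \cdot \frac{1}{2097} \left(-2828\right) + 117309 = - \frac{1414}{10485} + 117309 = \frac{1229983451}{10485}$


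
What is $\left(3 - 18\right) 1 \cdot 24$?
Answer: $-360$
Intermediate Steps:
$\left(3 - 18\right) 1 \cdot 24 = \left(-15\right) 1 \cdot 24 = \left(-15\right) 24 = -360$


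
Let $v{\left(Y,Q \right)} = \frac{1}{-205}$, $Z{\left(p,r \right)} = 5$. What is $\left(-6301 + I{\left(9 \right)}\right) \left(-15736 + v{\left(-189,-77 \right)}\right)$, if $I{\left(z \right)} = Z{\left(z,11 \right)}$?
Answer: $\frac{20310146776}{205} \approx 9.9074 \cdot 10^{7}$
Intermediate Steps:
$I{\left(z \right)} = 5$
$v{\left(Y,Q \right)} = - \frac{1}{205}$
$\left(-6301 + I{\left(9 \right)}\right) \left(-15736 + v{\left(-189,-77 \right)}\right) = \left(-6301 + 5\right) \left(-15736 - \frac{1}{205}\right) = \left(-6296\right) \left(- \frac{3225881}{205}\right) = \frac{20310146776}{205}$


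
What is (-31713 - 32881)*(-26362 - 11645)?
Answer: 2455024158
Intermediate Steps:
(-31713 - 32881)*(-26362 - 11645) = -64594*(-38007) = 2455024158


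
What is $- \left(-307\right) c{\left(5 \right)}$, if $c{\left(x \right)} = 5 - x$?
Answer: $0$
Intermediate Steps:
$- \left(-307\right) c{\left(5 \right)} = - \left(-307\right) \left(5 - 5\right) = - \left(-307\right) 0 = \left(-1\right) 0 = 0$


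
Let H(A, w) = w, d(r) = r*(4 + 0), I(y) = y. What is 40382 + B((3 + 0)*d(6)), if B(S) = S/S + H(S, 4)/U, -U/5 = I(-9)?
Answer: 1817239/45 ≈ 40383.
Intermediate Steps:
d(r) = 4*r (d(r) = r*4 = 4*r)
U = 45 (U = -5*(-9) = 45)
B(S) = 49/45 (B(S) = S/S + 4/45 = 1 + 4*(1/45) = 1 + 4/45 = 49/45)
40382 + B((3 + 0)*d(6)) = 40382 + 49/45 = 1817239/45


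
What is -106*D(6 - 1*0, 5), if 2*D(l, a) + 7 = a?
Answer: 106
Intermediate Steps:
D(l, a) = -7/2 + a/2
-106*D(6 - 1*0, 5) = -106*(-7/2 + (½)*5) = -106*(-7/2 + 5/2) = -106*(-1) = 106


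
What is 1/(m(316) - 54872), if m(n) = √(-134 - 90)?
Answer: -6859/376367076 - I*√14/752734152 ≈ -1.8224e-5 - 4.9708e-9*I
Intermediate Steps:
m(n) = 4*I*√14 (m(n) = √(-224) = 4*I*√14)
1/(m(316) - 54872) = 1/(4*I*√14 - 54872) = 1/(-54872 + 4*I*√14)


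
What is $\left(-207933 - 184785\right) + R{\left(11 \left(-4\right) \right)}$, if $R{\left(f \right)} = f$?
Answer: $-392762$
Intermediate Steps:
$\left(-207933 - 184785\right) + R{\left(11 \left(-4\right) \right)} = \left(-207933 - 184785\right) + 11 \left(-4\right) = -392718 - 44 = -392762$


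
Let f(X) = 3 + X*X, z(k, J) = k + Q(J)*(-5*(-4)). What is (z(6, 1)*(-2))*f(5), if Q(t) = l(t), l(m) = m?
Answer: -1456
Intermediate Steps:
Q(t) = t
z(k, J) = k + 20*J (z(k, J) = k + J*(-5*(-4)) = k + J*20 = k + 20*J)
f(X) = 3 + X²
(z(6, 1)*(-2))*f(5) = ((6 + 20*1)*(-2))*(3 + 5²) = ((6 + 20)*(-2))*(3 + 25) = (26*(-2))*28 = -52*28 = -1456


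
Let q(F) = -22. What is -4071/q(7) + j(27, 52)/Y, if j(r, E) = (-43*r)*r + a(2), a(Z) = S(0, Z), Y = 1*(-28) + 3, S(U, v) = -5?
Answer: 791519/550 ≈ 1439.1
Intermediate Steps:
Y = -25 (Y = -28 + 3 = -25)
a(Z) = -5
j(r, E) = -5 - 43*r² (j(r, E) = (-43*r)*r - 5 = -43*r² - 5 = -5 - 43*r²)
-4071/q(7) + j(27, 52)/Y = -4071/(-22) + (-5 - 43*27²)/(-25) = -4071*(-1/22) + (-5 - 43*729)*(-1/25) = 4071/22 + (-5 - 31347)*(-1/25) = 4071/22 - 31352*(-1/25) = 4071/22 + 31352/25 = 791519/550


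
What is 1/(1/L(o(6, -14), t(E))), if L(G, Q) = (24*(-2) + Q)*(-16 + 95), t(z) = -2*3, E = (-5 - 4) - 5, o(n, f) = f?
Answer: -4266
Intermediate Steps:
E = -14 (E = -9 - 5 = -14)
t(z) = -6
L(G, Q) = -3792 + 79*Q (L(G, Q) = (-48 + Q)*79 = -3792 + 79*Q)
1/(1/L(o(6, -14), t(E))) = 1/(1/(-3792 + 79*(-6))) = 1/(1/(-3792 - 474)) = 1/(1/(-4266)) = 1/(-1/4266) = -4266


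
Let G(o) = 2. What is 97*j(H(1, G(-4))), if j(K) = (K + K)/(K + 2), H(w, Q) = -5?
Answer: 970/3 ≈ 323.33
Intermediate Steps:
j(K) = 2*K/(2 + K) (j(K) = (2*K)/(2 + K) = 2*K/(2 + K))
97*j(H(1, G(-4))) = 97*(2*(-5)/(2 - 5)) = 97*(2*(-5)/(-3)) = 97*(2*(-5)*(-⅓)) = 97*(10/3) = 970/3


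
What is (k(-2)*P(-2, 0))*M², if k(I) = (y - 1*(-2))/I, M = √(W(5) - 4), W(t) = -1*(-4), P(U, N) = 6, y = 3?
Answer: 0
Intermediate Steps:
W(t) = 4
M = 0 (M = √(4 - 4) = √0 = 0)
k(I) = 5/I (k(I) = (3 - 1*(-2))/I = (3 + 2)/I = 5/I)
(k(-2)*P(-2, 0))*M² = ((5/(-2))*6)*0² = ((5*(-½))*6)*0 = -5/2*6*0 = -15*0 = 0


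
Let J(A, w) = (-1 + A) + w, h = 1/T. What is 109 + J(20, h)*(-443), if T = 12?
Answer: -100139/12 ≈ -8344.9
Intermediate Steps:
h = 1/12 ≈ 0.083333
J(A, w) = -1 + A + w
109 + J(20, h)*(-443) = 109 + (-1 + 20 + 1/12)*(-443) = 109 + (229/12)*(-443) = 109 - 101447/12 = -100139/12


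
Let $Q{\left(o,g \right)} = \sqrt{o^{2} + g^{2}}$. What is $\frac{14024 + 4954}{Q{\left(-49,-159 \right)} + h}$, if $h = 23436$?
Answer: $\frac{222384204}{274609207} - \frac{9489 \sqrt{27682}}{274609207} \approx 0.80407$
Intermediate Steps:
$Q{\left(o,g \right)} = \sqrt{g^{2} + o^{2}}$
$\frac{14024 + 4954}{Q{\left(-49,-159 \right)} + h} = \frac{14024 + 4954}{\sqrt{\left(-159\right)^{2} + \left(-49\right)^{2}} + 23436} = \frac{18978}{\sqrt{25281 + 2401} + 23436} = \frac{18978}{\sqrt{27682} + 23436} = \frac{18978}{23436 + \sqrt{27682}}$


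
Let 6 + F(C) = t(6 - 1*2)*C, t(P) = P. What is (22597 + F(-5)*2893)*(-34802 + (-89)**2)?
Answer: 1414505101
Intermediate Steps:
F(C) = -6 + 4*C (F(C) = -6 + (6 - 1*2)*C = -6 + (6 - 2)*C = -6 + 4*C)
(22597 + F(-5)*2893)*(-34802 + (-89)**2) = (22597 + (-6 + 4*(-5))*2893)*(-34802 + (-89)**2) = (22597 + (-6 - 20)*2893)*(-34802 + 7921) = (22597 - 26*2893)*(-26881) = (22597 - 75218)*(-26881) = -52621*(-26881) = 1414505101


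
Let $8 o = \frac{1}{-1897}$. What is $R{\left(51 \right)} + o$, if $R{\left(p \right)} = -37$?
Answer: $- \frac{561513}{15176} \approx -37.0$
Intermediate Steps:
$o = - \frac{1}{15176}$ ($o = \frac{1}{8 \left(-1897\right)} = \frac{1}{8} \left(- \frac{1}{1897}\right) = - \frac{1}{15176} \approx -6.5894 \cdot 10^{-5}$)
$R{\left(51 \right)} + o = -37 - \frac{1}{15176} = - \frac{561513}{15176}$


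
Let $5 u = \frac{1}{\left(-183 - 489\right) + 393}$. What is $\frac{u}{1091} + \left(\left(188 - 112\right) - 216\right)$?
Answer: $- \frac{213072301}{1521945} \approx -140.0$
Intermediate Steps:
$u = - \frac{1}{1395}$ ($u = \frac{1}{5 \left(\left(-183 - 489\right) + 393\right)} = \frac{1}{5 \left(-672 + 393\right)} = \frac{1}{5 \left(-279\right)} = \frac{1}{5} \left(- \frac{1}{279}\right) = - \frac{1}{1395} \approx -0.00071685$)
$\frac{u}{1091} + \left(\left(188 - 112\right) - 216\right) = - \frac{1}{1395 \cdot 1091} + \left(\left(188 - 112\right) - 216\right) = \left(- \frac{1}{1395}\right) \frac{1}{1091} + \left(76 - 216\right) = - \frac{1}{1521945} - 140 = - \frac{213072301}{1521945}$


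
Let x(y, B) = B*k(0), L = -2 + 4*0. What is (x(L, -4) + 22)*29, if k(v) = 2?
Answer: 406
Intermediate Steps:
L = -2 (L = -2 + 0 = -2)
x(y, B) = 2*B (x(y, B) = B*2 = 2*B)
(x(L, -4) + 22)*29 = (2*(-4) + 22)*29 = (-8 + 22)*29 = 14*29 = 406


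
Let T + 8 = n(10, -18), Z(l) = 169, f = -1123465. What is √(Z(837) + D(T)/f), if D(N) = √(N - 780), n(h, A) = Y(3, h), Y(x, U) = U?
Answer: √(213307339452025 - 1123465*I*√778)/1123465 ≈ 13.0 - 9.549e-7*I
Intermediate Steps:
n(h, A) = h
T = 2 (T = -8 + 10 = 2)
D(N) = √(-780 + N)
√(Z(837) + D(T)/f) = √(169 + √(-780 + 2)/(-1123465)) = √(169 + √(-778)*(-1/1123465)) = √(169 + (I*√778)*(-1/1123465)) = √(169 - I*√778/1123465)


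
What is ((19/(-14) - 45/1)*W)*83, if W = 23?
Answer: -1238941/14 ≈ -88496.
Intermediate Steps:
((19/(-14) - 45/1)*W)*83 = ((19/(-14) - 45/1)*23)*83 = ((19*(-1/14) - 45*1)*23)*83 = ((-19/14 - 45)*23)*83 = -649/14*23*83 = -14927/14*83 = -1238941/14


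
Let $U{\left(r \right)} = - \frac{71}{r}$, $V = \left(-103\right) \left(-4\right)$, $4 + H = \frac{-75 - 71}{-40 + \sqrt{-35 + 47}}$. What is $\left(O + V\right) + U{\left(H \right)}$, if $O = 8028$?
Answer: $17528 + 5183 \sqrt{3} \approx 26505.0$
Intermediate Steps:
$H = -4 - \frac{146}{-40 + 2 \sqrt{3}}$ ($H = -4 + \frac{-75 - 71}{-40 + \sqrt{-35 + 47}} = -4 + \frac{-75 - 71}{-40 + \sqrt{12}} = -4 - \frac{146}{-40 + 2 \sqrt{3}} \approx -0.0039302$)
$V = 412$
$\left(O + V\right) + U{\left(H \right)} = \left(8028 + 412\right) - \frac{71}{- \frac{128}{397} + \frac{73 \sqrt{3}}{397}} = 8440 - \frac{71}{- \frac{128}{397} + \frac{73 \sqrt{3}}{397}}$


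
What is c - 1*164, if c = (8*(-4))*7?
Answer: -388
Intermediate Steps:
c = -224 (c = -32*7 = -224)
c - 1*164 = -224 - 1*164 = -224 - 164 = -388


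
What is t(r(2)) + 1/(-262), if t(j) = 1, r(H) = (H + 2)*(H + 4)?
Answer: 261/262 ≈ 0.99618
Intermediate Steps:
r(H) = (2 + H)*(4 + H)
t(r(2)) + 1/(-262) = 1 + 1/(-262) = 1 - 1/262 = 261/262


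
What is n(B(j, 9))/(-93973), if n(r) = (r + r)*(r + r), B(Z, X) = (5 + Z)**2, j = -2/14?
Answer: -5345344/225629173 ≈ -0.023691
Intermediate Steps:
j = -1/7 (j = -2*1/14 = -1/7 ≈ -0.14286)
n(r) = 4*r**2 (n(r) = (2*r)*(2*r) = 4*r**2)
n(B(j, 9))/(-93973) = (4*((5 - 1/7)**2)**2)/(-93973) = (4*((34/7)**2)**2)*(-1/93973) = (4*(1156/49)**2)*(-1/93973) = (4*(1336336/2401))*(-1/93973) = (5345344/2401)*(-1/93973) = -5345344/225629173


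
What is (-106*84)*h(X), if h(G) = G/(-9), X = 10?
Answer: 29680/3 ≈ 9893.3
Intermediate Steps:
h(G) = -G/9 (h(G) = G*(-⅑) = -G/9)
(-106*84)*h(X) = (-106*84)*(-⅑*10) = -8904*(-10/9) = 29680/3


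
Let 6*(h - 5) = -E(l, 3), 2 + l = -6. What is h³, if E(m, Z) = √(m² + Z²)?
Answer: (30 - √73)³/216 ≈ 45.729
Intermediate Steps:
l = -8 (l = -2 - 6 = -8)
E(m, Z) = √(Z² + m²)
h = 5 - √73/6 (h = 5 + (-√(3² + (-8)²))/6 = 5 + (-√(9 + 64))/6 = 5 + (-√73)/6 = 5 - √73/6 ≈ 3.5760)
h³ = (5 - √73/6)³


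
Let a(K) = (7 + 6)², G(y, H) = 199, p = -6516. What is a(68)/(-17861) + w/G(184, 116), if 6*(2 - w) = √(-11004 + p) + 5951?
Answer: -106278265/21326034 - 2*I*√1095/597 ≈ -4.9835 - 0.11086*I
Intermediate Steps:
a(K) = 169 (a(K) = 13² = 169)
w = -5939/6 - 2*I*√1095/3 (w = 2 - (√(-11004 - 6516) + 5951)/6 = 2 - (√(-17520) + 5951)/6 = 2 - (4*I*√1095 + 5951)/6 = 2 - (5951 + 4*I*√1095)/6 = 2 + (-5951/6 - 2*I*√1095/3) = -5939/6 - 2*I*√1095/3 ≈ -989.83 - 22.061*I)
a(68)/(-17861) + w/G(184, 116) = 169/(-17861) + (-5939/6 - 2*I*√1095/3)/199 = 169*(-1/17861) + (-5939/6 - 2*I*√1095/3)*(1/199) = -169/17861 + (-5939/1194 - 2*I*√1095/597) = -106278265/21326034 - 2*I*√1095/597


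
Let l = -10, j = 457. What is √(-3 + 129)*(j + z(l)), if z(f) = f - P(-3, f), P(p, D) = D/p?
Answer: 1331*√14 ≈ 4980.1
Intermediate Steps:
z(f) = 4*f/3 (z(f) = f - f/(-3) = f - f*(-1)/3 = f - (-1)*f/3 = f + f/3 = 4*f/3)
√(-3 + 129)*(j + z(l)) = √(-3 + 129)*(457 + (4/3)*(-10)) = √126*(457 - 40/3) = (3*√14)*(1331/3) = 1331*√14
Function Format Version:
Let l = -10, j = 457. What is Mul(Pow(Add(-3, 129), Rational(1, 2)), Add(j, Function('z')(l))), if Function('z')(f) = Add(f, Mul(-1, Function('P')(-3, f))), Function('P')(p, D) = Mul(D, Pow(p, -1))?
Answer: Mul(1331, Pow(14, Rational(1, 2))) ≈ 4980.1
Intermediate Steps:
Function('z')(f) = Mul(Rational(4, 3), f) (Function('z')(f) = Add(f, Mul(-1, Mul(f, Pow(-3, -1)))) = Add(f, Mul(-1, Mul(f, Rational(-1, 3)))) = Add(f, Mul(-1, Mul(Rational(-1, 3), f))) = Add(f, Mul(Rational(1, 3), f)) = Mul(Rational(4, 3), f))
Mul(Pow(Add(-3, 129), Rational(1, 2)), Add(j, Function('z')(l))) = Mul(Pow(Add(-3, 129), Rational(1, 2)), Add(457, Mul(Rational(4, 3), -10))) = Mul(Pow(126, Rational(1, 2)), Add(457, Rational(-40, 3))) = Mul(Mul(3, Pow(14, Rational(1, 2))), Rational(1331, 3)) = Mul(1331, Pow(14, Rational(1, 2)))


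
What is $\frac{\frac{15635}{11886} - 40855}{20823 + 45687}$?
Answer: $- \frac{97117379}{158107572} \approx -0.61425$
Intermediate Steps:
$\frac{\frac{15635}{11886} - 40855}{20823 + 45687} = \frac{15635 \cdot \frac{1}{11886} - 40855}{66510} = \left(\frac{15635}{11886} - 40855\right) \frac{1}{66510} = \left(- \frac{485586895}{11886}\right) \frac{1}{66510} = - \frac{97117379}{158107572}$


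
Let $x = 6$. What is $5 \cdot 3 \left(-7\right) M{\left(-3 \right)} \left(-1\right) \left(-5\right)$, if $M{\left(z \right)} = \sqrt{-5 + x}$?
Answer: $-525$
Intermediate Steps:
$M{\left(z \right)} = 1$ ($M{\left(z \right)} = \sqrt{-5 + 6} = \sqrt{1} = 1$)
$5 \cdot 3 \left(-7\right) M{\left(-3 \right)} \left(-1\right) \left(-5\right) = 5 \cdot 3 \left(-7\right) 1 \left(-1\right) \left(-5\right) = 15 \left(-7\right) \left(\left(-1\right) \left(-5\right)\right) = \left(-105\right) 5 = -525$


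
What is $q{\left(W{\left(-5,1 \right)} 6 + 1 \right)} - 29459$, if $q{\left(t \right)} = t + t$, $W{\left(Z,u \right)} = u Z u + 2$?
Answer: $-29493$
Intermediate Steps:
$W{\left(Z,u \right)} = 2 + Z u^{2}$ ($W{\left(Z,u \right)} = Z u u + 2 = Z u^{2} + 2 = 2 + Z u^{2}$)
$q{\left(t \right)} = 2 t$
$q{\left(W{\left(-5,1 \right)} 6 + 1 \right)} - 29459 = 2 \left(\left(2 - 5 \cdot 1^{2}\right) 6 + 1\right) - 29459 = 2 \left(\left(2 - 5\right) 6 + 1\right) - 29459 = 2 \left(\left(-3\right) 6 + 1\right) - 29459 = 2 \left(-18 + 1\right) - 29459 = 2 \left(-17\right) - 29459 = -34 - 29459 = -29493$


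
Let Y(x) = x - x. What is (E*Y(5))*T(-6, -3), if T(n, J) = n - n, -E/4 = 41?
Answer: 0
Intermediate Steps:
E = -164 (E = -4*41 = -164)
T(n, J) = 0
Y(x) = 0
(E*Y(5))*T(-6, -3) = -164*0*0 = 0*0 = 0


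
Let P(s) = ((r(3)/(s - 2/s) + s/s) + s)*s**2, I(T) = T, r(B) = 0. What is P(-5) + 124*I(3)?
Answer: 272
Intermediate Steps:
P(s) = s**2*(1 + s) (P(s) = ((0/(s - 2/s) + s/s) + s)*s**2 = ((0 + 1) + s)*s**2 = (1 + s)*s**2 = s**2*(1 + s))
P(-5) + 124*I(3) = (-5)**2*(1 - 5) + 124*3 = 25*(-4) + 372 = -100 + 372 = 272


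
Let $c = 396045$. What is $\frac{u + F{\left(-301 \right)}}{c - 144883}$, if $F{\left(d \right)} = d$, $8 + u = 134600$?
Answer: $\frac{134291}{251162} \approx 0.53468$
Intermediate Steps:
$u = 134592$ ($u = -8 + 134600 = 134592$)
$\frac{u + F{\left(-301 \right)}}{c - 144883} = \frac{134592 - 301}{396045 - 144883} = \frac{134291}{251162}$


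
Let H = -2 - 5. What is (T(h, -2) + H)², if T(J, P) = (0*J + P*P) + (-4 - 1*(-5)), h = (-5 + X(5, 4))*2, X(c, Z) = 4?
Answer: 4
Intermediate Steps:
h = -2 (h = (-5 + 4)*2 = -1*2 = -2)
H = -7
T(J, P) = 1 + P² (T(J, P) = (0 + P²) + (-4 + 5) = P² + 1 = 1 + P²)
(T(h, -2) + H)² = ((1 + (-2)²) - 7)² = ((1 + 4) - 7)² = (5 - 7)² = (-2)² = 4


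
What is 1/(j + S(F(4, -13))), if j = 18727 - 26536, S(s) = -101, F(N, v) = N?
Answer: -1/7910 ≈ -0.00012642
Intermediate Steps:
j = -7809
1/(j + S(F(4, -13))) = 1/(-7809 - 101) = 1/(-7910) = -1/7910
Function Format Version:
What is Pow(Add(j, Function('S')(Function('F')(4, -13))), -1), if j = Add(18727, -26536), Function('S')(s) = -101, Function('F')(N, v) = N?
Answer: Rational(-1, 7910) ≈ -0.00012642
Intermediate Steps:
j = -7809
Pow(Add(j, Function('S')(Function('F')(4, -13))), -1) = Pow(Add(-7809, -101), -1) = Pow(-7910, -1) = Rational(-1, 7910)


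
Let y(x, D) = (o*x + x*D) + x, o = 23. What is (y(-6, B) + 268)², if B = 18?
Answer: 256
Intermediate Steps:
y(x, D) = 24*x + D*x (y(x, D) = (23*x + x*D) + x = (23*x + D*x) + x = 24*x + D*x)
(y(-6, B) + 268)² = (-6*(24 + 18) + 268)² = (-6*42 + 268)² = (-252 + 268)² = 16² = 256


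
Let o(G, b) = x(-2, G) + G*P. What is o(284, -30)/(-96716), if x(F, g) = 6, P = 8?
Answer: -1139/48358 ≈ -0.023553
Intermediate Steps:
o(G, b) = 6 + 8*G (o(G, b) = 6 + G*8 = 6 + 8*G)
o(284, -30)/(-96716) = (6 + 8*284)/(-96716) = (6 + 2272)*(-1/96716) = 2278*(-1/96716) = -1139/48358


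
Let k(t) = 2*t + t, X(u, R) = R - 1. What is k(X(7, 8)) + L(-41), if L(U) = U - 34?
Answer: -54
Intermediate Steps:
X(u, R) = -1 + R
L(U) = -34 + U
k(t) = 3*t
k(X(7, 8)) + L(-41) = 3*(-1 + 8) + (-34 - 41) = 3*7 - 75 = 21 - 75 = -54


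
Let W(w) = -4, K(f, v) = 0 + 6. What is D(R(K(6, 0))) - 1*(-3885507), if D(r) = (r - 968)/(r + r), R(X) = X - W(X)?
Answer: 38854591/10 ≈ 3.8855e+6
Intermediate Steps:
K(f, v) = 6
R(X) = 4 + X (R(X) = X - 1*(-4) = X + 4 = 4 + X)
D(r) = (-968 + r)/(2*r) (D(r) = (-968 + r)/((2*r)) = (-968 + r)*(1/(2*r)) = (-968 + r)/(2*r))
D(R(K(6, 0))) - 1*(-3885507) = (-968 + (4 + 6))/(2*(4 + 6)) - 1*(-3885507) = (1/2)*(-968 + 10)/10 + 3885507 = (1/2)*(1/10)*(-958) + 3885507 = -479/10 + 3885507 = 38854591/10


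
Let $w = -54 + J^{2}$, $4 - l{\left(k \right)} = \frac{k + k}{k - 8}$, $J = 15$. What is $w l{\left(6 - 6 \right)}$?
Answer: $684$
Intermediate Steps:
$l{\left(k \right)} = 4 - \frac{2 k}{-8 + k}$ ($l{\left(k \right)} = 4 - \frac{k + k}{k - 8} = 4 - \frac{2 k}{-8 + k}$)
$w = 171$ ($w = -54 + 15^{2} = -54 + 225 = 171$)
$w l{\left(6 - 6 \right)} = 171 \frac{2 \left(-16 + \left(6 - 6\right)\right)}{-8 + \left(6 - 6\right)} = 171 \frac{2 \left(-16 + 0\right)}{-8 + 0} = 171 \cdot 2 \frac{1}{-8} \left(-16\right) = 171 \cdot 2 \left(- \frac{1}{8}\right) \left(-16\right) = 171 \cdot 4 = 684$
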